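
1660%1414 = 246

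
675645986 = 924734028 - 249088042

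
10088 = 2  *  5044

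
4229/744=4229/744  =  5.68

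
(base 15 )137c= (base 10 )4167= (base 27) 5j9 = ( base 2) 1000001000111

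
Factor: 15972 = 2^2*3^1*11^3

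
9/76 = 9/76 = 0.12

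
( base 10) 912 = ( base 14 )492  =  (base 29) 12d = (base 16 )390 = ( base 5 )12122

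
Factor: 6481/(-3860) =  - 2^( - 2 ) * 5^ ( - 1)*193^(-1)*6481^1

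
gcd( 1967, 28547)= 1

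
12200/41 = 297 + 23/41 = 297.56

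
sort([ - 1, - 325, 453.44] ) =[ - 325, - 1, 453.44 ] 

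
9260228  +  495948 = 9756176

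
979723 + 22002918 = 22982641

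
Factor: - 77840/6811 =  - 2^4 *5^1*7^(- 1 ) = - 80/7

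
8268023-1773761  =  6494262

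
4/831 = 4/831 = 0.00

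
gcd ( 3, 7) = 1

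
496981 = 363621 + 133360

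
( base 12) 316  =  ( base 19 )14d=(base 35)cu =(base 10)450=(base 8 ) 702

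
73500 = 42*1750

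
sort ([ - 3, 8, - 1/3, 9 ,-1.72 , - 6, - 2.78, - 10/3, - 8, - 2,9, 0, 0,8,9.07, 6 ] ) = [ - 8 , - 6,-10/3, - 3, - 2.78, - 2, - 1.72, - 1/3,0 , 0, 6, 8 , 8, 9 , 9,9.07]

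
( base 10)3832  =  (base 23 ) 75E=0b111011111000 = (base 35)34H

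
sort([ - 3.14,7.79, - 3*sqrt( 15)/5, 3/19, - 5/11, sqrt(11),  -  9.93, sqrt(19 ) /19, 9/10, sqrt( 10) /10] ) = [ - 9.93,-3.14, - 3*sqrt(15 )/5, - 5/11,3/19, sqrt ( 19 ) /19, sqrt( 10) /10, 9/10, sqrt(11 ), 7.79] 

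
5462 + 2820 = 8282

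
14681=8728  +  5953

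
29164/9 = 3240  +  4/9 = 3240.44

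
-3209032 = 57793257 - 61002289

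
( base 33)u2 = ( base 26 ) 1c4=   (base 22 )212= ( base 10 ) 992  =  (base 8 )1740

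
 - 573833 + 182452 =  - 391381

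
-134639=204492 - 339131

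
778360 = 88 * 8845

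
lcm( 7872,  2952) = 23616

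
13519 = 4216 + 9303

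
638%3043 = 638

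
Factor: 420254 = 2^1*210127^1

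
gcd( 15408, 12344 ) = 8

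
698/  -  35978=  - 1 + 17640/17989=- 0.02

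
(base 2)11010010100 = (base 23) 345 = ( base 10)1684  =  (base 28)244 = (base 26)2CK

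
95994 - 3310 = 92684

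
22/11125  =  22/11125 =0.00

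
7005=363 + 6642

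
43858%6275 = 6208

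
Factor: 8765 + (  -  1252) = 11^1*683^1   =  7513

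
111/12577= 111/12577=0.01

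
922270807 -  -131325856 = 1053596663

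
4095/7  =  585 = 585.00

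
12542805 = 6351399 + 6191406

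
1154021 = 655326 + 498695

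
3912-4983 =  - 1071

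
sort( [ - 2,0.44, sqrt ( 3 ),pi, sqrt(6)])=[- 2 , 0.44,sqrt( 3), sqrt( 6 ), pi] 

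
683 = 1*683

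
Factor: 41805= 3^2*5^1*929^1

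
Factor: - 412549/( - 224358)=2^( - 1) * 3^ ( - 1)*61^( - 1 )* 673^1 = 673/366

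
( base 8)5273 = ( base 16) abb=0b101010111011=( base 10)2747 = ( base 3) 10202202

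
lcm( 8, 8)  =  8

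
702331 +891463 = 1593794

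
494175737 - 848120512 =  - 353944775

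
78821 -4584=74237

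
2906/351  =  2906/351= 8.28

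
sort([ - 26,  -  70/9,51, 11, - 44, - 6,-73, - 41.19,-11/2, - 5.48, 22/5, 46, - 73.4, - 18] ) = [ - 73.4 , - 73, - 44, - 41.19, - 26 , - 18, - 70/9, - 6, - 11/2, - 5.48, 22/5,  11, 46,51]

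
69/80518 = 69/80518 = 0.00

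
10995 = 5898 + 5097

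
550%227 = 96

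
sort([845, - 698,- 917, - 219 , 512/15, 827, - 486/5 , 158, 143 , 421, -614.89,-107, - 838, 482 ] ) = [ - 917, - 838, - 698, - 614.89, - 219, - 107, - 486/5  ,  512/15, 143 , 158, 421,482,827,845] 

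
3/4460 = 3/4460 = 0.00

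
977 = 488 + 489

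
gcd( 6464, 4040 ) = 808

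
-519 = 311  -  830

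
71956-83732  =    -  11776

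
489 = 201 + 288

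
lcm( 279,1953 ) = 1953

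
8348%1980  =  428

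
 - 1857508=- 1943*956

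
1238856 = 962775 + 276081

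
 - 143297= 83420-226717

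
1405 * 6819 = 9580695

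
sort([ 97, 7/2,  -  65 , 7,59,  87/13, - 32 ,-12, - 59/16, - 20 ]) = [ - 65, - 32, -20, - 12, - 59/16, 7/2,87/13,7,59,97]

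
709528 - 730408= - 20880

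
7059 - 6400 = 659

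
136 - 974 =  - 838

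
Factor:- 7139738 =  - 2^1*3569869^1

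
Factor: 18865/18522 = 2^(  -  1 )*3^( - 3 )*5^1*11^1 = 55/54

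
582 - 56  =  526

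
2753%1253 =247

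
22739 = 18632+4107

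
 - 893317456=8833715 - 902151171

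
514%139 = 97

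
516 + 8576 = 9092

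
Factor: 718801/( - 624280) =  - 2^( - 3 )*5^(  -  1)*15607^(-1)*718801^1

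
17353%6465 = 4423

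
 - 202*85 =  - 17170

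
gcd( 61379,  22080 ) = 1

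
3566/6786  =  1783/3393  =  0.53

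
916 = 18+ 898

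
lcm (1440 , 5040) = 10080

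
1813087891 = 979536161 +833551730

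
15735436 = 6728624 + 9006812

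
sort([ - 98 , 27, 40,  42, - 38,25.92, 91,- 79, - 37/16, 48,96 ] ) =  [ - 98, - 79,-38,-37/16,25.92,27, 40,42, 48,91,96 ]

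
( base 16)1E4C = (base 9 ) 11567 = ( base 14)2B80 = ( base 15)2471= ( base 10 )7756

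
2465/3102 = 2465/3102 =0.79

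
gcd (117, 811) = 1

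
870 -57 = 813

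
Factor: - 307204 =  - 2^2 * 76801^1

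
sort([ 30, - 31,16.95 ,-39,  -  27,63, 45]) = [ - 39 , -31, - 27,16.95, 30,45,63 ] 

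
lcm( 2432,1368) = 21888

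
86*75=6450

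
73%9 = 1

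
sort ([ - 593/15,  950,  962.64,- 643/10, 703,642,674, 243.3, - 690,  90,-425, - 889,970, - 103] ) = [ - 889, - 690, - 425, - 103, - 643/10, - 593/15,90, 243.3,642,  674,703,950, 962.64, 970 ] 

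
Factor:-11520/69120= - 2^( - 1)*  3^( - 1) = - 1/6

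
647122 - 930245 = -283123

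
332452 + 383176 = 715628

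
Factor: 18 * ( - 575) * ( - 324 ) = 3353400 = 2^3*3^6 * 5^2 * 23^1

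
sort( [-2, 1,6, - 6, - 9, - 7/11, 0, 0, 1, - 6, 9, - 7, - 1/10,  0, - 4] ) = [ - 9, - 7, - 6, - 6,-4, - 2, - 7/11,  -  1/10, 0, 0, 0,  1, 1,6, 9 ] 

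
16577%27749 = 16577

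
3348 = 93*36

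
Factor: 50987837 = 271^1*188147^1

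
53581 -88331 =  -34750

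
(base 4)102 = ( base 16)12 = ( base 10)18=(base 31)i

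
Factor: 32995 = 5^1*6599^1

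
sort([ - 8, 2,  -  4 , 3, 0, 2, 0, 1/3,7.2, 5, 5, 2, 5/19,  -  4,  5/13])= [ - 8, - 4,- 4, 0,0,5/19,1/3,5/13,2,2,2, 3,5,5,7.2]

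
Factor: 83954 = 2^1*13^1*3229^1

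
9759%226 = 41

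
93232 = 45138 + 48094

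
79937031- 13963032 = 65973999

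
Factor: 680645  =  5^1*7^1  *  19447^1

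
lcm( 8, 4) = 8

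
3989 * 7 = 27923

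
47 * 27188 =1277836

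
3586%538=358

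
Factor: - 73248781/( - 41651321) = 19^1*23^(  -  1)*31^( - 1)*131^1*29429^1*58417^( - 1)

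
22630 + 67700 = 90330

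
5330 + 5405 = 10735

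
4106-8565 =  -  4459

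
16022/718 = 22 + 113/359 = 22.31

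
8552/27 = 316+20/27 = 316.74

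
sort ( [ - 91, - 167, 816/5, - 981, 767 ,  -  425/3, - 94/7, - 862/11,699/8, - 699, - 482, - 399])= [-981,- 699, - 482,- 399, - 167,-425/3, - 91, - 862/11,-94/7,699/8, 816/5, 767]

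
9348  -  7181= 2167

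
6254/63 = 99 + 17/63 = 99.27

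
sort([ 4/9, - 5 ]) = [-5, 4/9]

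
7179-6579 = 600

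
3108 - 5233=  - 2125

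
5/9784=5/9784 = 0.00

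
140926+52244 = 193170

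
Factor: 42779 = 11^1*3889^1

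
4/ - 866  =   - 2/433 = - 0.00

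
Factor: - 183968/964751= - 2^5*31^(-1)*5749^1*  31121^( -1)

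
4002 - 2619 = 1383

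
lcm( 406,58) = 406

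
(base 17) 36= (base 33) 1o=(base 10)57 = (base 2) 111001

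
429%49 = 37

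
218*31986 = 6972948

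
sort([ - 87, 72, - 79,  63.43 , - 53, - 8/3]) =[ - 87, - 79, - 53, - 8/3, 63.43,72]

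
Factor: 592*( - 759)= - 2^4*3^1*11^1*23^1 * 37^1 = - 449328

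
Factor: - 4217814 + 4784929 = 567115 = 5^1 *101^1*1123^1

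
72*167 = 12024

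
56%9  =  2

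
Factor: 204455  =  5^1 * 103^1 * 397^1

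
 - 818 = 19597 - 20415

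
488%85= 63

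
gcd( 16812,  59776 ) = 1868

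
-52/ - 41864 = 13/10466 = 0.00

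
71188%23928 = 23332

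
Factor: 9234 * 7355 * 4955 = 2^1 * 3^5*5^2*19^1 * 991^1 * 1471^1= 336524126850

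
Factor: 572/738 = 286/369= 2^1*3^( - 2)*11^1 * 13^1*41^( - 1)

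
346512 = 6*57752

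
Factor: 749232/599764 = 396/317 = 2^2*3^2 * 11^1*317^( - 1)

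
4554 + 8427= 12981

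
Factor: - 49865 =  - 5^1*9973^1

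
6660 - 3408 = 3252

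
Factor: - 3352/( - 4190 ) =2^2*5^( - 1) = 4/5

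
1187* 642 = 762054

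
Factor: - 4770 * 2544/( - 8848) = 2^1*3^3 * 5^1 * 7^( - 1 )*53^2*79^(-1) = 758430/553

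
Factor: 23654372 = 2^2*7^1*29^1 * 29131^1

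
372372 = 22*16926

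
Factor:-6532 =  - 2^2*23^1*71^1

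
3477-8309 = -4832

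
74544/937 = 74544/937  =  79.56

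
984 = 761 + 223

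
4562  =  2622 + 1940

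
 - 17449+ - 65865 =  - 83314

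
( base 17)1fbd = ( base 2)10010011101000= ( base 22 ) jba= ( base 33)8ma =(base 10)9448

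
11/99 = 1/9 = 0.11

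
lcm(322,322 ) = 322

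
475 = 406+69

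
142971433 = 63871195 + 79100238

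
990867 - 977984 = 12883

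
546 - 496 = 50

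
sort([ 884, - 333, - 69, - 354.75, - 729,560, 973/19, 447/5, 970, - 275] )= [ - 729, - 354.75, - 333, - 275, - 69,973/19  ,  447/5,  560,884 , 970 ] 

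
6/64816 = 3/32408  =  0.00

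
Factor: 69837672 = 2^3*3^1 * 97^1*131^1*229^1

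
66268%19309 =8341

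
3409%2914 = 495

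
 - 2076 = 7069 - 9145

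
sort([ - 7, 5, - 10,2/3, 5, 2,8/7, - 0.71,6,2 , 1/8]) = [ - 10, - 7, - 0.71 , 1/8,2/3, 8/7, 2, 2,5,5,6 ] 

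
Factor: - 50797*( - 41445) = 3^3 * 5^1*79^1*307^1*643^1= 2105281665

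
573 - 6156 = - 5583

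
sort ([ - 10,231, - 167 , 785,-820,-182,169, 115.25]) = [-820, - 182,-167, - 10, 115.25, 169 , 231, 785] 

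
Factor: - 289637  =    -  289637^1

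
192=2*96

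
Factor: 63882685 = 5^1*17^1*809^1*929^1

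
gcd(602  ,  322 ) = 14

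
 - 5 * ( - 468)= 2340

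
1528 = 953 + 575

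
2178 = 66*33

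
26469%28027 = 26469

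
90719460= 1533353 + 89186107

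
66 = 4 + 62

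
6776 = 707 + 6069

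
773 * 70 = 54110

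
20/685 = 4/137 = 0.03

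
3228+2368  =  5596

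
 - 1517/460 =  - 4 + 323/460  =  - 3.30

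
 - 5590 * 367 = - 2051530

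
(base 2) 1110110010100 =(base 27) AAC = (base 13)35a6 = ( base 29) 903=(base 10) 7572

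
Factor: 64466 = 2^1*32233^1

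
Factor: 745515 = 3^2*5^1*16567^1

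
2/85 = 2/85= 0.02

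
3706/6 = 617 + 2/3 =617.67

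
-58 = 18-76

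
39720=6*6620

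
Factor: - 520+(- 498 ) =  - 2^1*509^1 = - 1018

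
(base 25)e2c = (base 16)226c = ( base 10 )8812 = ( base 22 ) i4c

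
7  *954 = 6678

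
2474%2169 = 305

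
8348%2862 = 2624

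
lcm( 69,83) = 5727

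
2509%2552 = 2509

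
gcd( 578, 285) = 1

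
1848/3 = 616 = 616.00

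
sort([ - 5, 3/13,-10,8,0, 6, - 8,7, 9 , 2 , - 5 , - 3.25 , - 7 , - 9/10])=[ - 10 , -8, - 7, - 5, - 5, - 3.25, - 9/10, 0, 3/13, 2,6, 7,  8, 9] 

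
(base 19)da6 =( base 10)4889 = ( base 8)11431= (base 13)22c1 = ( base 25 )7ke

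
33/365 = 33/365 = 0.09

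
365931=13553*27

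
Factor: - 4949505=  - 3^4*5^1*11^2*101^1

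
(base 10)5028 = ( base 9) 6806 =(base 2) 1001110100100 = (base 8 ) 11644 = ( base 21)b89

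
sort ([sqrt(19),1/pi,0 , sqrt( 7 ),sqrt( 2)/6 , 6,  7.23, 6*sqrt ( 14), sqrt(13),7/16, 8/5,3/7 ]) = [0, sqrt ( 2)/6,1/pi, 3/7,7/16,8/5,sqrt(7), sqrt(13),sqrt(19) , 6  ,  7.23,6*sqrt(14)]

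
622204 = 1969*316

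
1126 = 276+850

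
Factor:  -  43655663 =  - 1039^1*42017^1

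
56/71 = 56/71= 0.79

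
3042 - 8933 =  - 5891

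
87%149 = 87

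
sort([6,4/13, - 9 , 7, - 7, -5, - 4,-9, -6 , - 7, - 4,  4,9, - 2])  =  [ - 9,-9,-7,  -  7, - 6, - 5,  -  4,  -  4,-2,4/13, 4,6, 7,9]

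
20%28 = 20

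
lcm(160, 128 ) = 640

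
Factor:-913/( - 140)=2^( - 2 )*5^ ( - 1)*7^( -1) * 11^1*83^1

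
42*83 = 3486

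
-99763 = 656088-755851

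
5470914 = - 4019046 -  - 9489960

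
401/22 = 401/22 = 18.23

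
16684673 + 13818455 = 30503128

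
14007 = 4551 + 9456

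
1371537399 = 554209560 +817327839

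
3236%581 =331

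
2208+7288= 9496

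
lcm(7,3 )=21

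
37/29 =1 + 8/29 = 1.28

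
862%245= 127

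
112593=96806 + 15787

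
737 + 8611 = 9348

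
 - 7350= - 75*98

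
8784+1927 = 10711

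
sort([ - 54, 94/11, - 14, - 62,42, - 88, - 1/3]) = [ - 88,  -  62, - 54, - 14, - 1/3,94/11,  42]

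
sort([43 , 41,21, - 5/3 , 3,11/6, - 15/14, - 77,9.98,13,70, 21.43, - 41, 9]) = [-77, - 41, - 5/3, - 15/14,11/6,3, 9,9.98,13,21,21.43,41, 43,70] 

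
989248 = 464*2132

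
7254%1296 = 774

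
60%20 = 0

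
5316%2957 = 2359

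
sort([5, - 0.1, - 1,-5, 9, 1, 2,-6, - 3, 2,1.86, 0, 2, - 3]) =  [ - 6, -5, - 3, - 3,- 1, - 0.1,0,1, 1.86,2 , 2,2,5,9]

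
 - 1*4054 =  - 4054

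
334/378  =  167/189 = 0.88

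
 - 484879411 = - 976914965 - - 492035554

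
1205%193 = 47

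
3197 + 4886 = 8083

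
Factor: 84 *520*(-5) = -218400  =  - 2^5*3^1*5^2* 7^1*13^1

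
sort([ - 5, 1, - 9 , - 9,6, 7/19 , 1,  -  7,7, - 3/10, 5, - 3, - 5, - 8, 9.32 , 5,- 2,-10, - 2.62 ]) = [-10 , - 9,-9, -8,-7,-5, - 5, - 3, - 2.62, - 2, - 3/10,7/19, 1,1, 5,  5,  6,7, 9.32] 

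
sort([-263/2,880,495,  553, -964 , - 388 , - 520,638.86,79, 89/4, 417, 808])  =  [ - 964, - 520, - 388, - 263/2,89/4, 79,417, 495, 553, 638.86,808,880 ] 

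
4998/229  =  21 + 189/229 = 21.83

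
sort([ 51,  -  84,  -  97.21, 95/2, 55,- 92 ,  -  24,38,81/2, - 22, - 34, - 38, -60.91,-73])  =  [ - 97.21,- 92,  -  84, - 73,- 60.91, - 38, - 34,  -  24, - 22, 38,81/2,95/2 , 51, 55] 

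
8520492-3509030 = 5011462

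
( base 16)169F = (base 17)130b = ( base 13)2836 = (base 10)5791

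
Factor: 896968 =2^3*112121^1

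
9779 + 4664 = 14443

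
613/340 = 1 +273/340= 1.80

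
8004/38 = 210 + 12/19= 210.63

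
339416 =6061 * 56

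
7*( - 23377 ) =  - 163639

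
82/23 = 82/23  =  3.57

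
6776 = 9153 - 2377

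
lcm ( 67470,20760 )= 269880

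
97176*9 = 874584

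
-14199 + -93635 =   -  107834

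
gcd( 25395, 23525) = 5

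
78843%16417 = 13175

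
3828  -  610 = 3218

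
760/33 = 760/33 =23.03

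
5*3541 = 17705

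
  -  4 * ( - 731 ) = 2924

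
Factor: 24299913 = 3^1*11^1 * 736361^1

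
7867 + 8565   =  16432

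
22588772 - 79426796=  - 56838024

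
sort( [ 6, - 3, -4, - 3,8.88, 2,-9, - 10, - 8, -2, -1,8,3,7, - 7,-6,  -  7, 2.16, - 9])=[ - 10, - 9, - 9, - 8, - 7,  -  7, - 6, - 4, - 3, - 3,-2 , - 1, 2,2.16,3,6,7,8,8.88 ] 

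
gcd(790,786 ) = 2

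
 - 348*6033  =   - 2099484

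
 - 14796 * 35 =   -  517860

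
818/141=818/141 = 5.80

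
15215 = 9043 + 6172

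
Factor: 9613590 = 2^1 * 3^1*5^1*7^1 *45779^1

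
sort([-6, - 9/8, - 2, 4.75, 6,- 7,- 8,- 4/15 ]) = [ - 8, - 7, - 6, - 2, - 9/8,-4/15, 4.75, 6] 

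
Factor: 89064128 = 2^6*1391627^1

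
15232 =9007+6225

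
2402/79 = 2402/79 = 30.41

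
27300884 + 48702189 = 76003073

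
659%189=92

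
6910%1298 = 420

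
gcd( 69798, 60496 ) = 2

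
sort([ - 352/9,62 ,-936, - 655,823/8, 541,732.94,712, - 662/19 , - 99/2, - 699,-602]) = [ - 936,-699,  -  655, - 602, - 99/2, - 352/9, - 662/19,62, 823/8,541,712 , 732.94 ]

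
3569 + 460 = 4029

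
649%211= 16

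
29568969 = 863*34263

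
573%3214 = 573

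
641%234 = 173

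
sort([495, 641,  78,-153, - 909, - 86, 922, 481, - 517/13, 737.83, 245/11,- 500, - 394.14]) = [ - 909, - 500, - 394.14 ,- 153, -86, - 517/13, 245/11, 78,481,  495, 641,737.83,922]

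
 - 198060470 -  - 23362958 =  - 174697512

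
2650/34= 77+16/17 = 77.94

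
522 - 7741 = -7219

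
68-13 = 55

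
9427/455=20 + 327/455 = 20.72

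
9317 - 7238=2079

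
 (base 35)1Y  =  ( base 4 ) 1011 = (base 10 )69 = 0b1000101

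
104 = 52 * 2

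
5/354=5/354  =  0.01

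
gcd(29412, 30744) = 36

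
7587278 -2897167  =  4690111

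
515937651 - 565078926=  - 49141275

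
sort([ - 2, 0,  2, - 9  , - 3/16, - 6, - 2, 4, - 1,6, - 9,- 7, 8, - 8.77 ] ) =[ - 9, - 9, - 8.77, - 7,-6, - 2, - 2,-1, - 3/16, 0,  2 , 4,6,8] 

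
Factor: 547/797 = 547^1 * 797^ (- 1 )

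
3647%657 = 362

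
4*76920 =307680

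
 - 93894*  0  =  0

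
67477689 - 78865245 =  - 11387556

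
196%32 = 4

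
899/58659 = 899/58659 = 0.02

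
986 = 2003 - 1017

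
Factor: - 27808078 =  - 2^1*13904039^1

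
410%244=166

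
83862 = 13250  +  70612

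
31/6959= 31/6959 = 0.00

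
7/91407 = 7/91407 = 0.00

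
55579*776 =43129304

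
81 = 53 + 28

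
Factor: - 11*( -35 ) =5^1*7^1*11^1 = 385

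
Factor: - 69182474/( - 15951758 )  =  34591237/7975879 =113^( - 1)*70583^( - 1 )*34591237^1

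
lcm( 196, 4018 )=8036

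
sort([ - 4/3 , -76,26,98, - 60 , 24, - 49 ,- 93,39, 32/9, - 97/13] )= [ - 93, - 76, - 60 ,-49, - 97/13, - 4/3 , 32/9,24,  26 , 39 , 98]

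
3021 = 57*53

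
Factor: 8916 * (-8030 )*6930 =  - 2^4  *  3^3*5^2*7^1*11^2*73^1 * 743^1 = -496156676400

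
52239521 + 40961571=93201092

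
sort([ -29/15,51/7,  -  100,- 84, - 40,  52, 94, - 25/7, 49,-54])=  [ - 100, - 84, - 54, - 40 ,- 25/7,-29/15, 51/7, 49, 52,94 ]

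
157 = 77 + 80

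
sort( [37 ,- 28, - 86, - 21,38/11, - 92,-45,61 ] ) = [ - 92,-86,-45,- 28,-21, 38/11,37,  61 ] 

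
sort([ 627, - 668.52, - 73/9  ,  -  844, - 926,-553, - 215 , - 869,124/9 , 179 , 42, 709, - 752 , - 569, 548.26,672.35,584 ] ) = [ - 926, - 869 , - 844 , - 752,- 668.52, - 569,  -  553,  -  215, - 73/9,  124/9, 42,179 , 548.26,  584, 627, 672.35, 709 ] 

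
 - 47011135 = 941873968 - 988885103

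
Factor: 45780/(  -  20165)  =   - 2^2*3^1*7^1*37^(  -  1) = - 84/37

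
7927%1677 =1219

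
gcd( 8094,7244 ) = 2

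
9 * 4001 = 36009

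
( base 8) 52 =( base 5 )132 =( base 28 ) 1e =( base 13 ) 33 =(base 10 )42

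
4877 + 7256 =12133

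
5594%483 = 281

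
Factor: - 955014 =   -  2^1*3^1*159169^1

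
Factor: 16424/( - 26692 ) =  - 2^1*2053^1*6673^ (-1) = - 4106/6673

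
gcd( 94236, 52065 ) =3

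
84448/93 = 84448/93 = 908.04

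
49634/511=97 +67/511=97.13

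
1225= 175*7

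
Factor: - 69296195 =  - 5^1*257^1*53927^1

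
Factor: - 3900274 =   -  2^1*7^1*278591^1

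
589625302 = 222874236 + 366751066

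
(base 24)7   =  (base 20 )7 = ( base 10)7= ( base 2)111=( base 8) 7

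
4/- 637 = -4/637 = -0.01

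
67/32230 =67/32230 = 0.00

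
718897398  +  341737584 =1060634982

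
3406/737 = 3406/737=4.62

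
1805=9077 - 7272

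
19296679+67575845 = 86872524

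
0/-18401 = 0/1=-0.00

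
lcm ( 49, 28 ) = 196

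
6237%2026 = 159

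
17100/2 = 8550 = 8550.00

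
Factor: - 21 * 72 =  - 2^3*3^3*7^1 = - 1512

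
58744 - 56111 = 2633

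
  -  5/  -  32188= 5/32188 = 0.00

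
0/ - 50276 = 0/1= - 0.00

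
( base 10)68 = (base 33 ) 22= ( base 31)26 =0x44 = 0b1000100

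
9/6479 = 9/6479 = 0.00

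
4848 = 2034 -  - 2814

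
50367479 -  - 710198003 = 760565482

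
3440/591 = 5+485/591 = 5.82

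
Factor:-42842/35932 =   -  31/26   =  -2^( - 1) * 13^( - 1 )*31^1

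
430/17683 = 430/17683 = 0.02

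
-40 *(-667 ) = 26680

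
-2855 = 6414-9269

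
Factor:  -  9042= - 2^1 *3^1*11^1 * 137^1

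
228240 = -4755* ( - 48)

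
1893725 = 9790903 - 7897178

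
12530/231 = 1790/33 = 54.24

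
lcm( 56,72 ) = 504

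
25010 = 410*61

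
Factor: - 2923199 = -2923199^1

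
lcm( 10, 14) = 70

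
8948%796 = 192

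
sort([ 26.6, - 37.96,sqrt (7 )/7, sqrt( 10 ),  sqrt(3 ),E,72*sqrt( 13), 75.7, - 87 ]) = [ - 87, - 37.96 , sqrt( 7 )/7, sqrt( 3 ), E , sqrt( 10), 26.6, 75.7, 72*sqrt(13)] 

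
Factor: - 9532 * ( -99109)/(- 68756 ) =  - 2383^1 * 17189^(-1)*99109^1 = -236176747/17189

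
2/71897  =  2/71897 = 0.00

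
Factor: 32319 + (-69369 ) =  - 2^1 * 3^1 * 5^2 * 13^1 *19^1 = - 37050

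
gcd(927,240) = 3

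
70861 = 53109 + 17752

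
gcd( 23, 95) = 1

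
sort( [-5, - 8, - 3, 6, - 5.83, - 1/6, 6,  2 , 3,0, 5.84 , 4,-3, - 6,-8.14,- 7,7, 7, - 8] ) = [-8.14,-8,  -  8, - 7, - 6,-5.83,  -  5,-3, - 3, - 1/6,0,2, 3, 4, 5.84, 6, 6, 7, 7]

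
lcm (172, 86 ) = 172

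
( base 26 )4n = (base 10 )127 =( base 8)177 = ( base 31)43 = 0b1111111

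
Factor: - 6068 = -2^2 * 37^1*41^1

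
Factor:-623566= - 2^1*73^1*4271^1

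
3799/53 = 3799/53 = 71.68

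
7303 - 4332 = 2971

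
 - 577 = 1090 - 1667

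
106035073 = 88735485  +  17299588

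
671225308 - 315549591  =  355675717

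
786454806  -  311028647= 475426159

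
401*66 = 26466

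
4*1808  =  7232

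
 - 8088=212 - 8300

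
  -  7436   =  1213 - 8649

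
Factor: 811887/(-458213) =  - 3^1*7^( - 1) * 67^ ( - 1)*277^1  =  -831/469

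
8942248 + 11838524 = 20780772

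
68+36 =104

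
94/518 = 47/259 = 0.18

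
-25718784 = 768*(-33488 )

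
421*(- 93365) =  - 39306665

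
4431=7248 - 2817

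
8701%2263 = 1912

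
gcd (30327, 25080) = 33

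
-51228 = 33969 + -85197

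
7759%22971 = 7759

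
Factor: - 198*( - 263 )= 52074 = 2^1*3^2*11^1*263^1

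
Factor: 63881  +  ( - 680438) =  - 3^1*205519^1  =  - 616557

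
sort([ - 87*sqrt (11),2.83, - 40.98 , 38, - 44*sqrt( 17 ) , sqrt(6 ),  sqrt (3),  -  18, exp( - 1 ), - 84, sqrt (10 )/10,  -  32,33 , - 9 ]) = [-87*sqrt( 11 ), - 44*sqrt( 17 ),- 84, - 40.98, - 32, - 18,  -  9, sqrt( 10 )/10 , exp ( - 1 ),  sqrt( 3 ),sqrt( 6 ),  2.83, 33,38 ] 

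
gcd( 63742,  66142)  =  2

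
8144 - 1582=6562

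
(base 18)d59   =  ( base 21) 9g6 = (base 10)4311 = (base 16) 10D7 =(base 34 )3or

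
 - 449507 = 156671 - 606178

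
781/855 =781/855 = 0.91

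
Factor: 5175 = 3^2*5^2*23^1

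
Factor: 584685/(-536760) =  - 61/56  =  -2^( - 3)*7^(  -  1) * 61^1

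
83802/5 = 16760  +  2/5 = 16760.40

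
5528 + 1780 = 7308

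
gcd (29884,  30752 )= 124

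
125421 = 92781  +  32640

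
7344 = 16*459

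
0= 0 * 1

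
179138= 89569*2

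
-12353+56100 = 43747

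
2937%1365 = 207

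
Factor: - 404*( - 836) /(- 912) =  - 3^( - 1 )*11^1*101^1 = - 1111/3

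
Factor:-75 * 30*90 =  - 2^2*3^4*5^4 = - 202500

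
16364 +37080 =53444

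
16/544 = 1/34 = 0.03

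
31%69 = 31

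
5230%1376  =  1102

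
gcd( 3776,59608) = 8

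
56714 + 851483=908197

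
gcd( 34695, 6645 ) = 15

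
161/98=23/14 = 1.64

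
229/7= 32 + 5/7 = 32.71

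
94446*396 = 37400616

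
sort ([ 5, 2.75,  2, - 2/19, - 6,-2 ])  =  [- 6, - 2, - 2/19, 2, 2.75 , 5 ]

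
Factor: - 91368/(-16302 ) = 2^2 * 3^4 * 11^( - 1 )*13^(-1)*19^( -1 )*47^1 =15228/2717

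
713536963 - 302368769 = 411168194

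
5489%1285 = 349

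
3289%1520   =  249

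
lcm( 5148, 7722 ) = 15444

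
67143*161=10810023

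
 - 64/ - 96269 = 64/96269 = 0.00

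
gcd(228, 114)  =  114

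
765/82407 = 255/27469= 0.01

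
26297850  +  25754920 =52052770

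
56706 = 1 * 56706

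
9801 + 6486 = 16287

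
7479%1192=327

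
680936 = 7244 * 94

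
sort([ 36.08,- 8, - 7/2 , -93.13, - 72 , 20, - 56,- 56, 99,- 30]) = [-93.13, -72, - 56, -56, - 30 ,- 8,  -  7/2,20,36.08,99] 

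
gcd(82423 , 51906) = 1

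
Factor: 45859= 11^2*379^1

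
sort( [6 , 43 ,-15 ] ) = [ - 15,6, 43]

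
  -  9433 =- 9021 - 412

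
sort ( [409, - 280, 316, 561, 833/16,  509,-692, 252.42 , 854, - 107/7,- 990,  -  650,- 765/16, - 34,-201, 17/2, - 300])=[  -  990,  -  692,-650,  -  300, - 280,-201, - 765/16,-34, - 107/7, 17/2,833/16, 252.42, 316,409, 509, 561, 854 ] 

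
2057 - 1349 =708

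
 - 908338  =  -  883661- 24677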